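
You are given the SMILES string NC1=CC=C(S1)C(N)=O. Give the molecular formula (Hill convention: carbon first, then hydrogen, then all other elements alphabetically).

C5H6N2OS

Walk through each heavy atom and fill implicit hydrogens from standard valence (C 4, N 3, O 2, S 2, halogen 1):
  atom 1: N, bond orders sum to 1 (valence 3) → 2 H
  atom 2: C, bond orders sum to 4 (valence 4) → 0 H
  atom 3: C, bond orders sum to 3 (valence 4) → 1 H
  atom 4: C, bond orders sum to 3 (valence 4) → 1 H
  atom 5: C, bond orders sum to 4 (valence 4) → 0 H
  atom 6: S, bond orders sum to 2 (valence 2) → 0 H
  atom 7: C, bond orders sum to 4 (valence 4) → 0 H
  atom 8: N, bond orders sum to 1 (valence 3) → 2 H
  atom 9: O, bond orders sum to 2 (valence 2) → 0 H
Totals → C:5, H:6, N:2, O:1, S:1.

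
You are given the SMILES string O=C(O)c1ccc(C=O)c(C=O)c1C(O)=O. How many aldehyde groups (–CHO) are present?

The aldehyde motif appears at heavy-atom positions 8, 11 in the SMILES.
Other groups present: 2 carboxylic acid.
Aldehyde count: 2.

2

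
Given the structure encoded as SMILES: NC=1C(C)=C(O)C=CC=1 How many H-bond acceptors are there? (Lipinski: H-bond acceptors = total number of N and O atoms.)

N atoms: 1; O atoms: 1.
Lipinski HBA = 1 + 1 = 2.

2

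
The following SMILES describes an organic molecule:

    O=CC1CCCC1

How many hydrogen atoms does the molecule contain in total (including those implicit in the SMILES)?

10

Walk through each heavy atom and fill implicit hydrogens from standard valence (C 4, N 3, O 2, S 2, halogen 1):
  atom 1: O, bond orders sum to 2 (valence 2) → 0 H
  atom 2: C, bond orders sum to 3 (valence 4) → 1 H
  atom 3: C, bond orders sum to 3 (valence 4) → 1 H
  atom 4: C, bond orders sum to 2 (valence 4) → 2 H
  atom 5: C, bond orders sum to 2 (valence 4) → 2 H
  atom 6: C, bond orders sum to 2 (valence 4) → 2 H
  atom 7: C, bond orders sum to 2 (valence 4) → 2 H
Total hydrogens: 10.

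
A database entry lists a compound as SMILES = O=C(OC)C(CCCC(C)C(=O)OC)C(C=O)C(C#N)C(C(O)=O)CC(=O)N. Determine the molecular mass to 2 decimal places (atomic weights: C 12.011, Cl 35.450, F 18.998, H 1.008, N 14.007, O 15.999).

398.41 g/mol

First, the molecular formula is C18H26N2O8 (counting implicit H from valence).
  C: 18 × 12.011 = 216.198
  H: 26 × 1.008 = 26.208
  N: 2 × 14.007 = 28.014
  O: 8 × 15.999 = 127.992
Sum: 18×12.011 + 26×1.008 + 2×14.007 + 8×15.999 = 398.412 → 398.41 g/mol.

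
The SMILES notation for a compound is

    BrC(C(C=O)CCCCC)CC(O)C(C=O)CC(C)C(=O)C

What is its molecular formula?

C17H29BrO4

Walk through each heavy atom and fill implicit hydrogens from standard valence (C 4, N 3, O 2, S 2, halogen 1):
  atom 1: Br (halogen, monovalent) → 0 H
  atom 2: C, bond orders sum to 3 (valence 4) → 1 H
  atom 3: C, bond orders sum to 3 (valence 4) → 1 H
  atom 4: C, bond orders sum to 3 (valence 4) → 1 H
  atom 5: O, bond orders sum to 2 (valence 2) → 0 H
  atom 6: C, bond orders sum to 2 (valence 4) → 2 H
  atom 7: C, bond orders sum to 2 (valence 4) → 2 H
  atom 8: C, bond orders sum to 2 (valence 4) → 2 H
  atom 9: C, bond orders sum to 2 (valence 4) → 2 H
  atom 10: C, bond orders sum to 1 (valence 4) → 3 H
  atom 11: C, bond orders sum to 2 (valence 4) → 2 H
  atom 12: C, bond orders sum to 3 (valence 4) → 1 H
  atom 13: O, bond orders sum to 1 (valence 2) → 1 H
  atom 14: C, bond orders sum to 3 (valence 4) → 1 H
  atom 15: C, bond orders sum to 3 (valence 4) → 1 H
  atom 16: O, bond orders sum to 2 (valence 2) → 0 H
  atom 17: C, bond orders sum to 2 (valence 4) → 2 H
  atom 18: C, bond orders sum to 3 (valence 4) → 1 H
  atom 19: C, bond orders sum to 1 (valence 4) → 3 H
  atom 20: C, bond orders sum to 4 (valence 4) → 0 H
  atom 21: O, bond orders sum to 2 (valence 2) → 0 H
  atom 22: C, bond orders sum to 1 (valence 4) → 3 H
Totals → C:17, H:29, Br:1, O:4.
In Hill order: C17H29BrO4.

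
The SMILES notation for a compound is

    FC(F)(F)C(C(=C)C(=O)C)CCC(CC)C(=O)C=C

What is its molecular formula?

C14H19F3O2

Walk through each heavy atom and fill implicit hydrogens from standard valence (C 4, N 3, O 2, S 2, halogen 1):
  atom 1: F (halogen, monovalent) → 0 H
  atom 2: C, bond orders sum to 4 (valence 4) → 0 H
  atom 3: F (halogen, monovalent) → 0 H
  atom 4: F (halogen, monovalent) → 0 H
  atom 5: C, bond orders sum to 3 (valence 4) → 1 H
  atom 6: C, bond orders sum to 4 (valence 4) → 0 H
  atom 7: C, bond orders sum to 2 (valence 4) → 2 H
  atom 8: C, bond orders sum to 4 (valence 4) → 0 H
  atom 9: O, bond orders sum to 2 (valence 2) → 0 H
  atom 10: C, bond orders sum to 1 (valence 4) → 3 H
  atom 11: C, bond orders sum to 2 (valence 4) → 2 H
  atom 12: C, bond orders sum to 2 (valence 4) → 2 H
  atom 13: C, bond orders sum to 3 (valence 4) → 1 H
  atom 14: C, bond orders sum to 2 (valence 4) → 2 H
  atom 15: C, bond orders sum to 1 (valence 4) → 3 H
  atom 16: C, bond orders sum to 4 (valence 4) → 0 H
  atom 17: O, bond orders sum to 2 (valence 2) → 0 H
  atom 18: C, bond orders sum to 3 (valence 4) → 1 H
  atom 19: C, bond orders sum to 2 (valence 4) → 2 H
Totals → C:14, H:19, F:3, O:2.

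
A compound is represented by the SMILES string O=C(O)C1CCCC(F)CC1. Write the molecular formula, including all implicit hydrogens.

C8H13FO2

Walk through each heavy atom and fill implicit hydrogens from standard valence (C 4, N 3, O 2, S 2, halogen 1):
  atom 1: O, bond orders sum to 2 (valence 2) → 0 H
  atom 2: C, bond orders sum to 4 (valence 4) → 0 H
  atom 3: O, bond orders sum to 1 (valence 2) → 1 H
  atom 4: C, bond orders sum to 3 (valence 4) → 1 H
  atom 5: C, bond orders sum to 2 (valence 4) → 2 H
  atom 6: C, bond orders sum to 2 (valence 4) → 2 H
  atom 7: C, bond orders sum to 2 (valence 4) → 2 H
  atom 8: C, bond orders sum to 3 (valence 4) → 1 H
  atom 9: F (halogen, monovalent) → 0 H
  atom 10: C, bond orders sum to 2 (valence 4) → 2 H
  atom 11: C, bond orders sum to 2 (valence 4) → 2 H
Totals → C:8, H:13, F:1, O:2.
In Hill order: C8H13FO2.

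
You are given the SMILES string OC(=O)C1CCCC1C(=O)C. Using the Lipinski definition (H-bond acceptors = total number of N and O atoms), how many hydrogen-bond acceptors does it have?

3

N atoms: 0; O atoms: 3.
Lipinski HBA = 0 + 3 = 3.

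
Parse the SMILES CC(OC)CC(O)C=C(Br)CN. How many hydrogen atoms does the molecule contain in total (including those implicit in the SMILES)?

16

Walk through each heavy atom and fill implicit hydrogens from standard valence (C 4, N 3, O 2, S 2, halogen 1):
  atom 1: C, bond orders sum to 1 (valence 4) → 3 H
  atom 2: C, bond orders sum to 3 (valence 4) → 1 H
  atom 3: O, bond orders sum to 2 (valence 2) → 0 H
  atom 4: C, bond orders sum to 1 (valence 4) → 3 H
  atom 5: C, bond orders sum to 2 (valence 4) → 2 H
  atom 6: C, bond orders sum to 3 (valence 4) → 1 H
  atom 7: O, bond orders sum to 1 (valence 2) → 1 H
  atom 8: C, bond orders sum to 3 (valence 4) → 1 H
  atom 9: C, bond orders sum to 4 (valence 4) → 0 H
  atom 10: Br (halogen, monovalent) → 0 H
  atom 11: C, bond orders sum to 2 (valence 4) → 2 H
  atom 12: N, bond orders sum to 1 (valence 3) → 2 H
Total hydrogens: 16.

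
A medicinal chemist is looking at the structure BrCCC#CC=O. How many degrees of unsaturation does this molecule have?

Degree of unsaturation = (number of rings) + (number of π bonds).
Ring closures in the SMILES: 0.
π bonds: 1 double bond (each 1 DoU), 1 triple bond (each 2 DoU) → 3 DoU from unsaturation.
Total DoU = 0 + 3 = 3.

3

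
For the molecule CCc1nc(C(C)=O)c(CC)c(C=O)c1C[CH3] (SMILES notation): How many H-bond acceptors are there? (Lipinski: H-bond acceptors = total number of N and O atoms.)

N atoms: 1; O atoms: 2.
Lipinski HBA = 1 + 2 = 3.

3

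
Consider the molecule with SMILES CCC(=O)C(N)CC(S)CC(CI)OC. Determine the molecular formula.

C10H20INO2S

Walk through each heavy atom and fill implicit hydrogens from standard valence (C 4, N 3, O 2, S 2, halogen 1):
  atom 1: C, bond orders sum to 1 (valence 4) → 3 H
  atom 2: C, bond orders sum to 2 (valence 4) → 2 H
  atom 3: C, bond orders sum to 4 (valence 4) → 0 H
  atom 4: O, bond orders sum to 2 (valence 2) → 0 H
  atom 5: C, bond orders sum to 3 (valence 4) → 1 H
  atom 6: N, bond orders sum to 1 (valence 3) → 2 H
  atom 7: C, bond orders sum to 2 (valence 4) → 2 H
  atom 8: C, bond orders sum to 3 (valence 4) → 1 H
  atom 9: S, bond orders sum to 1 (valence 2) → 1 H
  atom 10: C, bond orders sum to 2 (valence 4) → 2 H
  atom 11: C, bond orders sum to 3 (valence 4) → 1 H
  atom 12: C, bond orders sum to 2 (valence 4) → 2 H
  atom 13: I (halogen, monovalent) → 0 H
  atom 14: O, bond orders sum to 2 (valence 2) → 0 H
  atom 15: C, bond orders sum to 1 (valence 4) → 3 H
Totals → C:10, H:20, I:1, N:1, O:2, S:1.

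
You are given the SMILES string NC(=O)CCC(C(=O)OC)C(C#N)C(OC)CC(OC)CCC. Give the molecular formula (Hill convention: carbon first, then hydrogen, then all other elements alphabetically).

C16H28N2O5

Walk through each heavy atom and fill implicit hydrogens from standard valence (C 4, N 3, O 2, S 2, halogen 1):
  atom 1: N, bond orders sum to 1 (valence 3) → 2 H
  atom 2: C, bond orders sum to 4 (valence 4) → 0 H
  atom 3: O, bond orders sum to 2 (valence 2) → 0 H
  atom 4: C, bond orders sum to 2 (valence 4) → 2 H
  atom 5: C, bond orders sum to 2 (valence 4) → 2 H
  atom 6: C, bond orders sum to 3 (valence 4) → 1 H
  atom 7: C, bond orders sum to 4 (valence 4) → 0 H
  atom 8: O, bond orders sum to 2 (valence 2) → 0 H
  atom 9: O, bond orders sum to 2 (valence 2) → 0 H
  atom 10: C, bond orders sum to 1 (valence 4) → 3 H
  atom 11: C, bond orders sum to 3 (valence 4) → 1 H
  atom 12: C, bond orders sum to 4 (valence 4) → 0 H
  atom 13: N, bond orders sum to 3 (valence 3) → 0 H
  atom 14: C, bond orders sum to 3 (valence 4) → 1 H
  atom 15: O, bond orders sum to 2 (valence 2) → 0 H
  atom 16: C, bond orders sum to 1 (valence 4) → 3 H
  atom 17: C, bond orders sum to 2 (valence 4) → 2 H
  atom 18: C, bond orders sum to 3 (valence 4) → 1 H
  atom 19: O, bond orders sum to 2 (valence 2) → 0 H
  atom 20: C, bond orders sum to 1 (valence 4) → 3 H
  atom 21: C, bond orders sum to 2 (valence 4) → 2 H
  atom 22: C, bond orders sum to 2 (valence 4) → 2 H
  atom 23: C, bond orders sum to 1 (valence 4) → 3 H
Totals → C:16, H:28, N:2, O:5.
In Hill order: C16H28N2O5.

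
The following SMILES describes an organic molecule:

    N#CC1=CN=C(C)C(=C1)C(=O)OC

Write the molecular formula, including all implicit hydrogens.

Walk through each heavy atom and fill implicit hydrogens from standard valence (C 4, N 3, O 2, S 2, halogen 1):
  atom 1: N, bond orders sum to 3 (valence 3) → 0 H
  atom 2: C, bond orders sum to 4 (valence 4) → 0 H
  atom 3: C, bond orders sum to 4 (valence 4) → 0 H
  atom 4: C, bond orders sum to 3 (valence 4) → 1 H
  atom 5: N, bond orders sum to 3 (valence 3) → 0 H
  atom 6: C, bond orders sum to 4 (valence 4) → 0 H
  atom 7: C, bond orders sum to 1 (valence 4) → 3 H
  atom 8: C, bond orders sum to 4 (valence 4) → 0 H
  atom 9: C, bond orders sum to 3 (valence 4) → 1 H
  atom 10: C, bond orders sum to 4 (valence 4) → 0 H
  atom 11: O, bond orders sum to 2 (valence 2) → 0 H
  atom 12: O, bond orders sum to 2 (valence 2) → 0 H
  atom 13: C, bond orders sum to 1 (valence 4) → 3 H
Totals → C:9, H:8, N:2, O:2.
In Hill order: C9H8N2O2.

C9H8N2O2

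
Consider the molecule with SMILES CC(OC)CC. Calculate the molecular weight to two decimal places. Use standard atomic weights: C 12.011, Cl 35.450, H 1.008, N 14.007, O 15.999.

88.15 g/mol

First, the molecular formula is C5H12O (counting implicit H from valence).
  C: 5 × 12.011 = 60.055
  H: 12 × 1.008 = 12.096
  O: 1 × 15.999 = 15.999
Sum: 5×12.011 + 12×1.008 + 1×15.999 = 88.150 → 88.15 g/mol.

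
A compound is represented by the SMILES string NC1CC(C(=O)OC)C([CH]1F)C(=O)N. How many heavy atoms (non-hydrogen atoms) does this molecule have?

Every atom symbol written in the SMILES (organic subset) is one heavy atom; implicit H are not written.
Heavy atoms by element → C:8, F:1, N:2, O:3.
Total: 14.

14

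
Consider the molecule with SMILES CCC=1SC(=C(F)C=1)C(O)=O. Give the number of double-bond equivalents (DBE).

Molecular formula: C7H7FO2S.
DoU = (2C + 2 + N − H − X) / 2, where X is the halogen count and O/S are ignored.
    = (2·7 + 2 + 0 − 7 − 1) / 2 = 8 / 2 = 4.

4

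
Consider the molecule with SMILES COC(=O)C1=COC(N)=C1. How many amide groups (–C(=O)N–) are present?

0

Scan the SMILES for the amide motif — none present.
Groups that are present: 1 ester, 1 primary amine.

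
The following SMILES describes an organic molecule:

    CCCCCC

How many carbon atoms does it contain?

Count every carbon token in the SMILES (each C, including those in ring-closure positions and inside branches).
Carbon count: 6.

6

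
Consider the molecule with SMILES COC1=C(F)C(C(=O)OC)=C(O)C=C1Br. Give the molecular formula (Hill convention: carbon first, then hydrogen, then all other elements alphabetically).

C9H8BrFO4

Walk through each heavy atom and fill implicit hydrogens from standard valence (C 4, N 3, O 2, S 2, halogen 1):
  atom 1: C, bond orders sum to 1 (valence 4) → 3 H
  atom 2: O, bond orders sum to 2 (valence 2) → 0 H
  atom 3: C, bond orders sum to 4 (valence 4) → 0 H
  atom 4: C, bond orders sum to 4 (valence 4) → 0 H
  atom 5: F (halogen, monovalent) → 0 H
  atom 6: C, bond orders sum to 4 (valence 4) → 0 H
  atom 7: C, bond orders sum to 4 (valence 4) → 0 H
  atom 8: O, bond orders sum to 2 (valence 2) → 0 H
  atom 9: O, bond orders sum to 2 (valence 2) → 0 H
  atom 10: C, bond orders sum to 1 (valence 4) → 3 H
  atom 11: C, bond orders sum to 4 (valence 4) → 0 H
  atom 12: O, bond orders sum to 1 (valence 2) → 1 H
  atom 13: C, bond orders sum to 3 (valence 4) → 1 H
  atom 14: C, bond orders sum to 4 (valence 4) → 0 H
  atom 15: Br (halogen, monovalent) → 0 H
Totals → C:9, H:8, Br:1, F:1, O:4.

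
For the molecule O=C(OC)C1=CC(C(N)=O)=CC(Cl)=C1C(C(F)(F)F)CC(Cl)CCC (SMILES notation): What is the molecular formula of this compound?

Walk through each heavy atom and fill implicit hydrogens from standard valence (C 4, N 3, O 2, S 2, halogen 1):
  atom 1: O, bond orders sum to 2 (valence 2) → 0 H
  atom 2: C, bond orders sum to 4 (valence 4) → 0 H
  atom 3: O, bond orders sum to 2 (valence 2) → 0 H
  atom 4: C, bond orders sum to 1 (valence 4) → 3 H
  atom 5: C, bond orders sum to 4 (valence 4) → 0 H
  atom 6: C, bond orders sum to 3 (valence 4) → 1 H
  atom 7: C, bond orders sum to 4 (valence 4) → 0 H
  atom 8: C, bond orders sum to 4 (valence 4) → 0 H
  atom 9: N, bond orders sum to 1 (valence 3) → 2 H
  atom 10: O, bond orders sum to 2 (valence 2) → 0 H
  atom 11: C, bond orders sum to 3 (valence 4) → 1 H
  atom 12: C, bond orders sum to 4 (valence 4) → 0 H
  atom 13: Cl (halogen, monovalent) → 0 H
  atom 14: C, bond orders sum to 4 (valence 4) → 0 H
  atom 15: C, bond orders sum to 3 (valence 4) → 1 H
  atom 16: C, bond orders sum to 4 (valence 4) → 0 H
  atom 17: F (halogen, monovalent) → 0 H
  atom 18: F (halogen, monovalent) → 0 H
  atom 19: F (halogen, monovalent) → 0 H
  atom 20: C, bond orders sum to 2 (valence 4) → 2 H
  atom 21: C, bond orders sum to 3 (valence 4) → 1 H
  atom 22: Cl (halogen, monovalent) → 0 H
  atom 23: C, bond orders sum to 2 (valence 4) → 2 H
  atom 24: C, bond orders sum to 2 (valence 4) → 2 H
  atom 25: C, bond orders sum to 1 (valence 4) → 3 H
Totals → C:16, H:18, Cl:2, F:3, N:1, O:3.

C16H18Cl2F3NO3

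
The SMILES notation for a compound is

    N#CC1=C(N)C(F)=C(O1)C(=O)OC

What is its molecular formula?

Walk through each heavy atom and fill implicit hydrogens from standard valence (C 4, N 3, O 2, S 2, halogen 1):
  atom 1: N, bond orders sum to 3 (valence 3) → 0 H
  atom 2: C, bond orders sum to 4 (valence 4) → 0 H
  atom 3: C, bond orders sum to 4 (valence 4) → 0 H
  atom 4: C, bond orders sum to 4 (valence 4) → 0 H
  atom 5: N, bond orders sum to 1 (valence 3) → 2 H
  atom 6: C, bond orders sum to 4 (valence 4) → 0 H
  atom 7: F (halogen, monovalent) → 0 H
  atom 8: C, bond orders sum to 4 (valence 4) → 0 H
  atom 9: O, bond orders sum to 2 (valence 2) → 0 H
  atom 10: C, bond orders sum to 4 (valence 4) → 0 H
  atom 11: O, bond orders sum to 2 (valence 2) → 0 H
  atom 12: O, bond orders sum to 2 (valence 2) → 0 H
  atom 13: C, bond orders sum to 1 (valence 4) → 3 H
Totals → C:7, H:5, F:1, N:2, O:3.

C7H5FN2O3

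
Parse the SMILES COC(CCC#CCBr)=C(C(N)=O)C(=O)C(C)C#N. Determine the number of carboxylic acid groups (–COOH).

0

Scan the SMILES for the carboxylic acid motif — none present.
Groups that are present: 1 alkene, 1 alkyne, 1 amide, 1 ether, 1 ketone, 1 nitrile.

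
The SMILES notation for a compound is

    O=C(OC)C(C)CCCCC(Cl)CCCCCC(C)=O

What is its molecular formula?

C16H29ClO3

Walk through each heavy atom and fill implicit hydrogens from standard valence (C 4, N 3, O 2, S 2, halogen 1):
  atom 1: O, bond orders sum to 2 (valence 2) → 0 H
  atom 2: C, bond orders sum to 4 (valence 4) → 0 H
  atom 3: O, bond orders sum to 2 (valence 2) → 0 H
  atom 4: C, bond orders sum to 1 (valence 4) → 3 H
  atom 5: C, bond orders sum to 3 (valence 4) → 1 H
  atom 6: C, bond orders sum to 1 (valence 4) → 3 H
  atom 7: C, bond orders sum to 2 (valence 4) → 2 H
  atom 8: C, bond orders sum to 2 (valence 4) → 2 H
  atom 9: C, bond orders sum to 2 (valence 4) → 2 H
  atom 10: C, bond orders sum to 2 (valence 4) → 2 H
  atom 11: C, bond orders sum to 3 (valence 4) → 1 H
  atom 12: Cl (halogen, monovalent) → 0 H
  atom 13: C, bond orders sum to 2 (valence 4) → 2 H
  atom 14: C, bond orders sum to 2 (valence 4) → 2 H
  atom 15: C, bond orders sum to 2 (valence 4) → 2 H
  atom 16: C, bond orders sum to 2 (valence 4) → 2 H
  atom 17: C, bond orders sum to 2 (valence 4) → 2 H
  atom 18: C, bond orders sum to 4 (valence 4) → 0 H
  atom 19: C, bond orders sum to 1 (valence 4) → 3 H
  atom 20: O, bond orders sum to 2 (valence 2) → 0 H
Totals → C:16, H:29, Cl:1, O:3.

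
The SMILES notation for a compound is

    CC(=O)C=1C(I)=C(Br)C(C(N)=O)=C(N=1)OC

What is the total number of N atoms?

Scan the SMILES for N atoms (remember two-letter symbols like Cl and Br are single atoms).
Nitrogen count: 2.

2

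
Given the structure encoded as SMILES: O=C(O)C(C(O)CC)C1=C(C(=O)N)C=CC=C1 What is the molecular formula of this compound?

C12H15NO4

Walk through each heavy atom and fill implicit hydrogens from standard valence (C 4, N 3, O 2, S 2, halogen 1):
  atom 1: O, bond orders sum to 2 (valence 2) → 0 H
  atom 2: C, bond orders sum to 4 (valence 4) → 0 H
  atom 3: O, bond orders sum to 1 (valence 2) → 1 H
  atom 4: C, bond orders sum to 3 (valence 4) → 1 H
  atom 5: C, bond orders sum to 3 (valence 4) → 1 H
  atom 6: O, bond orders sum to 1 (valence 2) → 1 H
  atom 7: C, bond orders sum to 2 (valence 4) → 2 H
  atom 8: C, bond orders sum to 1 (valence 4) → 3 H
  atom 9: C, bond orders sum to 4 (valence 4) → 0 H
  atom 10: C, bond orders sum to 4 (valence 4) → 0 H
  atom 11: C, bond orders sum to 4 (valence 4) → 0 H
  atom 12: O, bond orders sum to 2 (valence 2) → 0 H
  atom 13: N, bond orders sum to 1 (valence 3) → 2 H
  atom 14: C, bond orders sum to 3 (valence 4) → 1 H
  atom 15: C, bond orders sum to 3 (valence 4) → 1 H
  atom 16: C, bond orders sum to 3 (valence 4) → 1 H
  atom 17: C, bond orders sum to 3 (valence 4) → 1 H
Totals → C:12, H:15, N:1, O:4.
In Hill order: C12H15NO4.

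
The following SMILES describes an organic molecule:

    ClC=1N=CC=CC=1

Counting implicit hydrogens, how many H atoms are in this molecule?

Walk through each heavy atom and fill implicit hydrogens from standard valence (C 4, N 3, O 2, S 2, halogen 1):
  atom 1: Cl (halogen, monovalent) → 0 H
  atom 2: C, bond orders sum to 4 (valence 4) → 0 H
  atom 3: N, bond orders sum to 3 (valence 3) → 0 H
  atom 4: C, bond orders sum to 3 (valence 4) → 1 H
  atom 5: C, bond orders sum to 3 (valence 4) → 1 H
  atom 6: C, bond orders sum to 3 (valence 4) → 1 H
  atom 7: C, bond orders sum to 3 (valence 4) → 1 H
Total hydrogens: 4.

4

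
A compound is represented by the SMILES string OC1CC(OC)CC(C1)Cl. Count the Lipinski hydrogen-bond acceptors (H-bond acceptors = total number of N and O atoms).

N atoms: 0; O atoms: 2.
Lipinski HBA = 0 + 2 = 2.

2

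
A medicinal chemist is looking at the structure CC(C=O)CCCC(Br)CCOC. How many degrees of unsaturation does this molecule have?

1

Molecular formula: C10H19BrO2.
DoU = (2C + 2 + N − H − X) / 2, where X is the halogen count and O/S are ignored.
    = (2·10 + 2 + 0 − 19 − 1) / 2 = 2 / 2 = 1.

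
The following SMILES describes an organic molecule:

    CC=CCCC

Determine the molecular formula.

C6H12

Walk through each heavy atom and fill implicit hydrogens from standard valence (C 4, N 3, O 2, S 2, halogen 1):
  atom 1: C, bond orders sum to 1 (valence 4) → 3 H
  atom 2: C, bond orders sum to 3 (valence 4) → 1 H
  atom 3: C, bond orders sum to 3 (valence 4) → 1 H
  atom 4: C, bond orders sum to 2 (valence 4) → 2 H
  atom 5: C, bond orders sum to 2 (valence 4) → 2 H
  atom 6: C, bond orders sum to 1 (valence 4) → 3 H
Totals → C:6, H:12.
In Hill order: C6H12.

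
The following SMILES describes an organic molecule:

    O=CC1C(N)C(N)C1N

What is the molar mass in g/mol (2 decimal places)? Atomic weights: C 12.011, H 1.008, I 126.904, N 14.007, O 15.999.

129.16 g/mol

First, the molecular formula is C5H11N3O (counting implicit H from valence).
  C: 5 × 12.011 = 60.055
  H: 11 × 1.008 = 11.088
  N: 3 × 14.007 = 42.021
  O: 1 × 15.999 = 15.999
Sum: 5×12.011 + 11×1.008 + 3×14.007 + 1×15.999 = 129.163 → 129.16 g/mol.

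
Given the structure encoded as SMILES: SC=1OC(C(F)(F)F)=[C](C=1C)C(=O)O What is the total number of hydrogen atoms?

5

Walk through each heavy atom and fill implicit hydrogens from standard valence (C 4, N 3, O 2, S 2, halogen 1):
  atom 1: S, bond orders sum to 1 (valence 2) → 1 H
  atom 2: C, bond orders sum to 4 (valence 4) → 0 H
  atom 3: O, bond orders sum to 2 (valence 2) → 0 H
  atom 4: C, bond orders sum to 4 (valence 4) → 0 H
  atom 5: C, bond orders sum to 4 (valence 4) → 0 H
  atom 6: F (halogen, monovalent) → 0 H
  atom 7: F (halogen, monovalent) → 0 H
  atom 8: F (halogen, monovalent) → 0 H
  atom 9: C with explicit H count 0
  atom 10: C, bond orders sum to 4 (valence 4) → 0 H
  atom 11: C, bond orders sum to 1 (valence 4) → 3 H
  atom 12: C, bond orders sum to 4 (valence 4) → 0 H
  atom 13: O, bond orders sum to 2 (valence 2) → 0 H
  atom 14: O, bond orders sum to 1 (valence 2) → 1 H
Total hydrogens: 5.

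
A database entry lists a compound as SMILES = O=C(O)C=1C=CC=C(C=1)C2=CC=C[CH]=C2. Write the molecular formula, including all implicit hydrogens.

C13H10O2

Walk through each heavy atom and fill implicit hydrogens from standard valence (C 4, N 3, O 2, S 2, halogen 1):
  atom 1: O, bond orders sum to 2 (valence 2) → 0 H
  atom 2: C, bond orders sum to 4 (valence 4) → 0 H
  atom 3: O, bond orders sum to 1 (valence 2) → 1 H
  atom 4: C, bond orders sum to 4 (valence 4) → 0 H
  atom 5: C, bond orders sum to 3 (valence 4) → 1 H
  atom 6: C, bond orders sum to 3 (valence 4) → 1 H
  atom 7: C, bond orders sum to 3 (valence 4) → 1 H
  atom 8: C, bond orders sum to 4 (valence 4) → 0 H
  atom 9: C, bond orders sum to 3 (valence 4) → 1 H
  atom 10: C, bond orders sum to 4 (valence 4) → 0 H
  atom 11: C, bond orders sum to 3 (valence 4) → 1 H
  atom 12: C, bond orders sum to 3 (valence 4) → 1 H
  atom 13: C, bond orders sum to 3 (valence 4) → 1 H
  atom 14: C with explicit H count 1
  atom 15: C, bond orders sum to 3 (valence 4) → 1 H
Totals → C:13, H:10, O:2.
In Hill order: C13H10O2.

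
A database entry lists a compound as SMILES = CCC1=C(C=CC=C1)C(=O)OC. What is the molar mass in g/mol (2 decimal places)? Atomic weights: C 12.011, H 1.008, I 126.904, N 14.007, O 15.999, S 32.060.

164.20 g/mol

First, the molecular formula is C10H12O2 (counting implicit H from valence).
  C: 10 × 12.011 = 120.110
  H: 12 × 1.008 = 12.096
  O: 2 × 15.999 = 31.998
Sum: 10×12.011 + 12×1.008 + 2×15.999 = 164.204 → 164.20 g/mol.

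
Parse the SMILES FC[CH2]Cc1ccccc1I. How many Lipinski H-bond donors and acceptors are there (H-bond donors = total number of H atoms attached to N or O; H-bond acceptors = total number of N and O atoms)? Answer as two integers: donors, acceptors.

0, 0

Donors: find every N or O and count the H atoms it carries.
  (no N or O atoms present)
Lipinski HBD = 0.
Acceptors: N atoms = 0, O atoms = 0 → HBA = 0.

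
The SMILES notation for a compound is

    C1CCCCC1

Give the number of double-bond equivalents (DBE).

Degree of unsaturation = (number of rings) + (number of π bonds).
Ring closures in the SMILES: 1.
π bonds: none → 0 DoU from unsaturation.
Total DoU = 1 + 0 = 1.

1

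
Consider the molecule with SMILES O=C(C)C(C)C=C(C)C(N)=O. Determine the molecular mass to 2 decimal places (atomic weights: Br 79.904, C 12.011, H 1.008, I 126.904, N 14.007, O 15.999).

First, the molecular formula is C8H13NO2 (counting implicit H from valence).
  C: 8 × 12.011 = 96.088
  H: 13 × 1.008 = 13.104
  N: 1 × 14.007 = 14.007
  O: 2 × 15.999 = 31.998
Sum: 8×12.011 + 13×1.008 + 1×14.007 + 2×15.999 = 155.197 → 155.20 g/mol.

155.20 g/mol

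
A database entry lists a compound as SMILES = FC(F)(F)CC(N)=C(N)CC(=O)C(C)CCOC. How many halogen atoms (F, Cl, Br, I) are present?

3

Halogen atoms appear at heavy-atom positions 1, 3, 4 (3×F).
Other groups present: 1 alkene, 1 ether, 1 ketone, 2 primary amine.
Halogen count: 3.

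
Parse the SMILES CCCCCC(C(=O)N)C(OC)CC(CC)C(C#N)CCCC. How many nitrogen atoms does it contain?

2

Scan the SMILES for N atoms (remember two-letter symbols like Cl and Br are single atoms).
Nitrogen count: 2.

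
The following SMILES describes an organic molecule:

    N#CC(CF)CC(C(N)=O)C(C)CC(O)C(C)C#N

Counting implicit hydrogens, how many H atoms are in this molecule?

20

Walk through each heavy atom and fill implicit hydrogens from standard valence (C 4, N 3, O 2, S 2, halogen 1):
  atom 1: N, bond orders sum to 3 (valence 3) → 0 H
  atom 2: C, bond orders sum to 4 (valence 4) → 0 H
  atom 3: C, bond orders sum to 3 (valence 4) → 1 H
  atom 4: C, bond orders sum to 2 (valence 4) → 2 H
  atom 5: F (halogen, monovalent) → 0 H
  atom 6: C, bond orders sum to 2 (valence 4) → 2 H
  atom 7: C, bond orders sum to 3 (valence 4) → 1 H
  atom 8: C, bond orders sum to 4 (valence 4) → 0 H
  atom 9: N, bond orders sum to 1 (valence 3) → 2 H
  atom 10: O, bond orders sum to 2 (valence 2) → 0 H
  atom 11: C, bond orders sum to 3 (valence 4) → 1 H
  atom 12: C, bond orders sum to 1 (valence 4) → 3 H
  atom 13: C, bond orders sum to 2 (valence 4) → 2 H
  atom 14: C, bond orders sum to 3 (valence 4) → 1 H
  atom 15: O, bond orders sum to 1 (valence 2) → 1 H
  atom 16: C, bond orders sum to 3 (valence 4) → 1 H
  atom 17: C, bond orders sum to 1 (valence 4) → 3 H
  atom 18: C, bond orders sum to 4 (valence 4) → 0 H
  atom 19: N, bond orders sum to 3 (valence 3) → 0 H
Total hydrogens: 20.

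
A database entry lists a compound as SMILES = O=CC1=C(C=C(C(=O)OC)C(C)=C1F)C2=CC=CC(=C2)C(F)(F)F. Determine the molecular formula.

C17H12F4O3

Walk through each heavy atom and fill implicit hydrogens from standard valence (C 4, N 3, O 2, S 2, halogen 1):
  atom 1: O, bond orders sum to 2 (valence 2) → 0 H
  atom 2: C, bond orders sum to 3 (valence 4) → 1 H
  atom 3: C, bond orders sum to 4 (valence 4) → 0 H
  atom 4: C, bond orders sum to 4 (valence 4) → 0 H
  atom 5: C, bond orders sum to 3 (valence 4) → 1 H
  atom 6: C, bond orders sum to 4 (valence 4) → 0 H
  atom 7: C, bond orders sum to 4 (valence 4) → 0 H
  atom 8: O, bond orders sum to 2 (valence 2) → 0 H
  atom 9: O, bond orders sum to 2 (valence 2) → 0 H
  atom 10: C, bond orders sum to 1 (valence 4) → 3 H
  atom 11: C, bond orders sum to 4 (valence 4) → 0 H
  atom 12: C, bond orders sum to 1 (valence 4) → 3 H
  atom 13: C, bond orders sum to 4 (valence 4) → 0 H
  atom 14: F (halogen, monovalent) → 0 H
  atom 15: C, bond orders sum to 4 (valence 4) → 0 H
  atom 16: C, bond orders sum to 3 (valence 4) → 1 H
  atom 17: C, bond orders sum to 3 (valence 4) → 1 H
  atom 18: C, bond orders sum to 3 (valence 4) → 1 H
  atom 19: C, bond orders sum to 4 (valence 4) → 0 H
  atom 20: C, bond orders sum to 3 (valence 4) → 1 H
  atom 21: C, bond orders sum to 4 (valence 4) → 0 H
  atom 22: F (halogen, monovalent) → 0 H
  atom 23: F (halogen, monovalent) → 0 H
  atom 24: F (halogen, monovalent) → 0 H
Totals → C:17, H:12, F:4, O:3.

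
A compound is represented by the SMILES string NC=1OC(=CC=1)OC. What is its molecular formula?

Walk through each heavy atom and fill implicit hydrogens from standard valence (C 4, N 3, O 2, S 2, halogen 1):
  atom 1: N, bond orders sum to 1 (valence 3) → 2 H
  atom 2: C, bond orders sum to 4 (valence 4) → 0 H
  atom 3: O, bond orders sum to 2 (valence 2) → 0 H
  atom 4: C, bond orders sum to 4 (valence 4) → 0 H
  atom 5: C, bond orders sum to 3 (valence 4) → 1 H
  atom 6: C, bond orders sum to 3 (valence 4) → 1 H
  atom 7: O, bond orders sum to 2 (valence 2) → 0 H
  atom 8: C, bond orders sum to 1 (valence 4) → 3 H
Totals → C:5, H:7, N:1, O:2.
In Hill order: C5H7NO2.

C5H7NO2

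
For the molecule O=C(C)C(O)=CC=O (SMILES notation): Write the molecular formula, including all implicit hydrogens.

C5H6O3

Walk through each heavy atom and fill implicit hydrogens from standard valence (C 4, N 3, O 2, S 2, halogen 1):
  atom 1: O, bond orders sum to 2 (valence 2) → 0 H
  atom 2: C, bond orders sum to 4 (valence 4) → 0 H
  atom 3: C, bond orders sum to 1 (valence 4) → 3 H
  atom 4: C, bond orders sum to 4 (valence 4) → 0 H
  atom 5: O, bond orders sum to 1 (valence 2) → 1 H
  atom 6: C, bond orders sum to 3 (valence 4) → 1 H
  atom 7: C, bond orders sum to 3 (valence 4) → 1 H
  atom 8: O, bond orders sum to 2 (valence 2) → 0 H
Totals → C:5, H:6, O:3.
In Hill order: C5H6O3.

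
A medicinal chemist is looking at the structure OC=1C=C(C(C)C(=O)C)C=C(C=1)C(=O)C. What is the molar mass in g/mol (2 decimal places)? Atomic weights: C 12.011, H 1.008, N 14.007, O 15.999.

First, the molecular formula is C12H14O3 (counting implicit H from valence).
  C: 12 × 12.011 = 144.132
  H: 14 × 1.008 = 14.112
  O: 3 × 15.999 = 47.997
Sum: 12×12.011 + 14×1.008 + 3×15.999 = 206.241 → 206.24 g/mol.

206.24 g/mol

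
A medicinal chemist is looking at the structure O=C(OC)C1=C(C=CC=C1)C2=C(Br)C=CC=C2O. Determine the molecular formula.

C14H11BrO3

Walk through each heavy atom and fill implicit hydrogens from standard valence (C 4, N 3, O 2, S 2, halogen 1):
  atom 1: O, bond orders sum to 2 (valence 2) → 0 H
  atom 2: C, bond orders sum to 4 (valence 4) → 0 H
  atom 3: O, bond orders sum to 2 (valence 2) → 0 H
  atom 4: C, bond orders sum to 1 (valence 4) → 3 H
  atom 5: C, bond orders sum to 4 (valence 4) → 0 H
  atom 6: C, bond orders sum to 4 (valence 4) → 0 H
  atom 7: C, bond orders sum to 3 (valence 4) → 1 H
  atom 8: C, bond orders sum to 3 (valence 4) → 1 H
  atom 9: C, bond orders sum to 3 (valence 4) → 1 H
  atom 10: C, bond orders sum to 3 (valence 4) → 1 H
  atom 11: C, bond orders sum to 4 (valence 4) → 0 H
  atom 12: C, bond orders sum to 4 (valence 4) → 0 H
  atom 13: Br (halogen, monovalent) → 0 H
  atom 14: C, bond orders sum to 3 (valence 4) → 1 H
  atom 15: C, bond orders sum to 3 (valence 4) → 1 H
  atom 16: C, bond orders sum to 3 (valence 4) → 1 H
  atom 17: C, bond orders sum to 4 (valence 4) → 0 H
  atom 18: O, bond orders sum to 1 (valence 2) → 1 H
Totals → C:14, H:11, Br:1, O:3.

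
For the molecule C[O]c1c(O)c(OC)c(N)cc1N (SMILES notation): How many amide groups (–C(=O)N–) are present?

0

Scan the SMILES for the amide motif — none present.
Groups that are present: 2 ether, 1 hydroxyl, 2 primary amine.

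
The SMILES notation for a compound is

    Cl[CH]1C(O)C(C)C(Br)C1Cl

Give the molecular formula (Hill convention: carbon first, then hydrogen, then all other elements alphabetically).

C6H9BrCl2O

Walk through each heavy atom and fill implicit hydrogens from standard valence (C 4, N 3, O 2, S 2, halogen 1):
  atom 1: Cl (halogen, monovalent) → 0 H
  atom 2: C with explicit H count 1
  atom 3: C, bond orders sum to 3 (valence 4) → 1 H
  atom 4: O, bond orders sum to 1 (valence 2) → 1 H
  atom 5: C, bond orders sum to 3 (valence 4) → 1 H
  atom 6: C, bond orders sum to 1 (valence 4) → 3 H
  atom 7: C, bond orders sum to 3 (valence 4) → 1 H
  atom 8: Br (halogen, monovalent) → 0 H
  atom 9: C, bond orders sum to 3 (valence 4) → 1 H
  atom 10: Cl (halogen, monovalent) → 0 H
Totals → C:6, H:9, Br:1, Cl:2, O:1.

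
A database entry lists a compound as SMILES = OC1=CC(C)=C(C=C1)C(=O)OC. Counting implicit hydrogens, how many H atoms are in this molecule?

10

Walk through each heavy atom and fill implicit hydrogens from standard valence (C 4, N 3, O 2, S 2, halogen 1):
  atom 1: O, bond orders sum to 1 (valence 2) → 1 H
  atom 2: C, bond orders sum to 4 (valence 4) → 0 H
  atom 3: C, bond orders sum to 3 (valence 4) → 1 H
  atom 4: C, bond orders sum to 4 (valence 4) → 0 H
  atom 5: C, bond orders sum to 1 (valence 4) → 3 H
  atom 6: C, bond orders sum to 4 (valence 4) → 0 H
  atom 7: C, bond orders sum to 3 (valence 4) → 1 H
  atom 8: C, bond orders sum to 3 (valence 4) → 1 H
  atom 9: C, bond orders sum to 4 (valence 4) → 0 H
  atom 10: O, bond orders sum to 2 (valence 2) → 0 H
  atom 11: O, bond orders sum to 2 (valence 2) → 0 H
  atom 12: C, bond orders sum to 1 (valence 4) → 3 H
Total hydrogens: 10.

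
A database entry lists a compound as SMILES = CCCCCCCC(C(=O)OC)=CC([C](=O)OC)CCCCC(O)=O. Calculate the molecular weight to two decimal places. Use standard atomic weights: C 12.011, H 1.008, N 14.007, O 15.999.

356.46 g/mol

First, the molecular formula is C19H32O6 (counting implicit H from valence).
  C: 19 × 12.011 = 228.209
  H: 32 × 1.008 = 32.256
  O: 6 × 15.999 = 95.994
Sum: 19×12.011 + 32×1.008 + 6×15.999 = 356.459 → 356.46 g/mol.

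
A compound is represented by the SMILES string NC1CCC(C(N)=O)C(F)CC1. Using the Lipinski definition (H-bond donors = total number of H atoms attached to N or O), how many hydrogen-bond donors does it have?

Donors: find every N or O and count the H atoms it carries.
  atom 1 (N): bond orders sum to 1 → 2 H
  atom 7 (N): bond orders sum to 1 → 2 H
  atom 8 (O): bond orders sum to 2 → 0 H
Lipinski HBD = 4.

4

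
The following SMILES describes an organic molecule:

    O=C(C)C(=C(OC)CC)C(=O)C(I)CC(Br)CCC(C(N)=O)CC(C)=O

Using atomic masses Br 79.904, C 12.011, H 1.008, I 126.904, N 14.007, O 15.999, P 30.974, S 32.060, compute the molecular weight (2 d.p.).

First, the molecular formula is C18H27BrINO5 (counting implicit H from valence).
  Br: 1 × 79.904 = 79.904
  C: 18 × 12.011 = 216.198
  H: 27 × 1.008 = 27.216
  I: 1 × 126.904 = 126.904
  N: 1 × 14.007 = 14.007
  O: 5 × 15.999 = 79.995
Sum: 1×79.904 + 18×12.011 + 27×1.008 + 1×126.904 + 1×14.007 + 5×15.999 = 544.224 → 544.22 g/mol.

544.22 g/mol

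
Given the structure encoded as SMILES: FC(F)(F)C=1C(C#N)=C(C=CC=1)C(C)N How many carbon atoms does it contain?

Count every carbon token in the SMILES (each C, including those in ring-closure positions and inside branches).
Carbon count: 10.

10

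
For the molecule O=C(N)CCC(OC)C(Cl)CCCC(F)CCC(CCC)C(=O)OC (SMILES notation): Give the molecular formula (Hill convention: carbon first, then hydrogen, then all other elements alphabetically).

C18H33ClFNO4

Walk through each heavy atom and fill implicit hydrogens from standard valence (C 4, N 3, O 2, S 2, halogen 1):
  atom 1: O, bond orders sum to 2 (valence 2) → 0 H
  atom 2: C, bond orders sum to 4 (valence 4) → 0 H
  atom 3: N, bond orders sum to 1 (valence 3) → 2 H
  atom 4: C, bond orders sum to 2 (valence 4) → 2 H
  atom 5: C, bond orders sum to 2 (valence 4) → 2 H
  atom 6: C, bond orders sum to 3 (valence 4) → 1 H
  atom 7: O, bond orders sum to 2 (valence 2) → 0 H
  atom 8: C, bond orders sum to 1 (valence 4) → 3 H
  atom 9: C, bond orders sum to 3 (valence 4) → 1 H
  atom 10: Cl (halogen, monovalent) → 0 H
  atom 11: C, bond orders sum to 2 (valence 4) → 2 H
  atom 12: C, bond orders sum to 2 (valence 4) → 2 H
  atom 13: C, bond orders sum to 2 (valence 4) → 2 H
  atom 14: C, bond orders sum to 3 (valence 4) → 1 H
  atom 15: F (halogen, monovalent) → 0 H
  atom 16: C, bond orders sum to 2 (valence 4) → 2 H
  atom 17: C, bond orders sum to 2 (valence 4) → 2 H
  atom 18: C, bond orders sum to 3 (valence 4) → 1 H
  atom 19: C, bond orders sum to 2 (valence 4) → 2 H
  atom 20: C, bond orders sum to 2 (valence 4) → 2 H
  atom 21: C, bond orders sum to 1 (valence 4) → 3 H
  atom 22: C, bond orders sum to 4 (valence 4) → 0 H
  atom 23: O, bond orders sum to 2 (valence 2) → 0 H
  atom 24: O, bond orders sum to 2 (valence 2) → 0 H
  atom 25: C, bond orders sum to 1 (valence 4) → 3 H
Totals → C:18, H:33, Cl:1, F:1, N:1, O:4.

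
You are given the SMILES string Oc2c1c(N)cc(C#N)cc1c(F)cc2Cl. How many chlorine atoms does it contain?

Scan the SMILES for Cl atoms (remember two-letter symbols like Cl and Br are single atoms).
Chlorine count: 1.

1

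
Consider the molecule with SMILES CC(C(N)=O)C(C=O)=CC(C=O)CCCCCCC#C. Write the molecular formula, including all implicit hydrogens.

C16H23NO3

Walk through each heavy atom and fill implicit hydrogens from standard valence (C 4, N 3, O 2, S 2, halogen 1):
  atom 1: C, bond orders sum to 1 (valence 4) → 3 H
  atom 2: C, bond orders sum to 3 (valence 4) → 1 H
  atom 3: C, bond orders sum to 4 (valence 4) → 0 H
  atom 4: N, bond orders sum to 1 (valence 3) → 2 H
  atom 5: O, bond orders sum to 2 (valence 2) → 0 H
  atom 6: C, bond orders sum to 4 (valence 4) → 0 H
  atom 7: C, bond orders sum to 3 (valence 4) → 1 H
  atom 8: O, bond orders sum to 2 (valence 2) → 0 H
  atom 9: C, bond orders sum to 3 (valence 4) → 1 H
  atom 10: C, bond orders sum to 3 (valence 4) → 1 H
  atom 11: C, bond orders sum to 3 (valence 4) → 1 H
  atom 12: O, bond orders sum to 2 (valence 2) → 0 H
  atom 13: C, bond orders sum to 2 (valence 4) → 2 H
  atom 14: C, bond orders sum to 2 (valence 4) → 2 H
  atom 15: C, bond orders sum to 2 (valence 4) → 2 H
  atom 16: C, bond orders sum to 2 (valence 4) → 2 H
  atom 17: C, bond orders sum to 2 (valence 4) → 2 H
  atom 18: C, bond orders sum to 2 (valence 4) → 2 H
  atom 19: C, bond orders sum to 4 (valence 4) → 0 H
  atom 20: C, bond orders sum to 3 (valence 4) → 1 H
Totals → C:16, H:23, N:1, O:3.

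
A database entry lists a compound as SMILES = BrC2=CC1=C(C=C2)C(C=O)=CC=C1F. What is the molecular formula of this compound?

C11H6BrFO

Walk through each heavy atom and fill implicit hydrogens from standard valence (C 4, N 3, O 2, S 2, halogen 1):
  atom 1: Br (halogen, monovalent) → 0 H
  atom 2: C, bond orders sum to 4 (valence 4) → 0 H
  atom 3: C, bond orders sum to 3 (valence 4) → 1 H
  atom 4: C, bond orders sum to 4 (valence 4) → 0 H
  atom 5: C, bond orders sum to 4 (valence 4) → 0 H
  atom 6: C, bond orders sum to 3 (valence 4) → 1 H
  atom 7: C, bond orders sum to 3 (valence 4) → 1 H
  atom 8: C, bond orders sum to 4 (valence 4) → 0 H
  atom 9: C, bond orders sum to 3 (valence 4) → 1 H
  atom 10: O, bond orders sum to 2 (valence 2) → 0 H
  atom 11: C, bond orders sum to 3 (valence 4) → 1 H
  atom 12: C, bond orders sum to 3 (valence 4) → 1 H
  atom 13: C, bond orders sum to 4 (valence 4) → 0 H
  atom 14: F (halogen, monovalent) → 0 H
Totals → C:11, H:6, Br:1, F:1, O:1.
In Hill order: C11H6BrFO.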